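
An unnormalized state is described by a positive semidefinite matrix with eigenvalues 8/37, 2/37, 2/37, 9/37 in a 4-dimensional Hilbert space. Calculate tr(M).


tr(M) = sum of eigenvalues
= 8/37 + 2/37 + 2/37 + 9/37
= 21/37
= 0.5676

0.5676


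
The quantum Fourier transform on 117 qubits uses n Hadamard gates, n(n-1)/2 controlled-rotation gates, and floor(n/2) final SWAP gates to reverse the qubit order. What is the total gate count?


Hadamard gates: 117
Controlled rotations: n*(n-1)/2 = 117*116/2 = 6786
SWAP gates: floor(n/2) = floor(117/2) = 58
Total = 117 + 6786 + 58
= 6961

6961


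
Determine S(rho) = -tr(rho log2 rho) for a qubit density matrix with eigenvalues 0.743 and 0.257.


S = -p*log2(p) - (1-p)*log2(1-p)
p = 0.7430, 1-p = 0.2570
= -0.7430 * log2(0.7430) - 0.2570 * log2(0.2570)
= -(-0.3184) - (-0.5038)
= 0.8222

0.8222


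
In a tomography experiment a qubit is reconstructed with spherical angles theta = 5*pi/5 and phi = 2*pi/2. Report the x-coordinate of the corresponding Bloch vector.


theta = 3.1416, phi = 3.1416
r_x = sin(theta)*cos(phi) = 0.0000 * -1.0000
r_x = 0.0000

0.0000


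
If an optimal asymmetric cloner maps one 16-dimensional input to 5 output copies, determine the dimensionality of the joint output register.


Output space = H^(tensor 5) where dim(H) = 16
dim = 16^5
= 256 (after 2 factors)
= 4096 (after 3 factors)
= 65536 (after 4 factors)
= 1048576 (after 5 factors)
= 1048576

1048576


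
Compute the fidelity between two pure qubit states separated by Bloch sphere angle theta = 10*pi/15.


For states separated by angle theta on Bloch sphere:
F = cos^2(theta/2)
theta = 10*pi/15 = 2.0944
theta/2 = 1.0472
cos(theta/2) = 0.5000
F = 0.2500

0.2500


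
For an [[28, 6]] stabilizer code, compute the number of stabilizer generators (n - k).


For an [[n,k]] stabilizer code:
Number of stabilizer generators = n - k
= 28 - 6
= 22

22


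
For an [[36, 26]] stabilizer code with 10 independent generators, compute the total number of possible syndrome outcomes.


Each stabilizer generator gives a binary (+1 or -1) measurement outcome.
With 10 independent generators:
Total syndromes = 2^10
= 1024

1024


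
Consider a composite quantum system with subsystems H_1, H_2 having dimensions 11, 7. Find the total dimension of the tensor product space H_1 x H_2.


dim(H_1 x H_2) = 11 * 7
= 77

77


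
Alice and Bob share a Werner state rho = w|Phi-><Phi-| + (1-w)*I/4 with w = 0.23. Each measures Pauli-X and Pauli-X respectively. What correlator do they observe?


|Phi-> = (|00> - |11>)/sqrt(2)
For the pure Bell state, <X_A X_B> = -1 (Bell-state Pauli correlator).
The maximally-mixed part I/4 has tr(I/4 * P tensor P) = 0 for any traceless Pauli P.
So <X_A X_B>_rho = w * (-1) + (1 - w) * 0
= 0.23 * (-1)
= -0.2300

-0.2300


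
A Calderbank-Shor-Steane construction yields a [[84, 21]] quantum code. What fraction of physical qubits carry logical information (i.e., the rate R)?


Code rate R = k/n
= 21/84
= 0.2500

0.2500


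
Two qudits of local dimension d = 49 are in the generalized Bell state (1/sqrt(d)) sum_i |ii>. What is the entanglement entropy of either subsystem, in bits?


For a maximally entangled state in d x d:
S = log2(d) = log2(49)
= 5.6147

5.6147


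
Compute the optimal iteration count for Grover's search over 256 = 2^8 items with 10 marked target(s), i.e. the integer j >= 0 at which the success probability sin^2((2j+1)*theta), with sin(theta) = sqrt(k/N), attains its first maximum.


After j Grover iterations the success probability is P(j) = sin^2((2j+1)*theta), where sin(theta) = sqrt(k/N).
N = 2^8 = 256, k = 10
sin(theta) = sqrt(k/N) = 0.1976423538
theta = arcsin(sqrt(k/N)) = 0.1989522465 rad
P(j) reaches its first maximum when (2j+1)*theta is as close as possible to pi/2, i.e. j = round(pi/(4*theta) - 1/2).
pi/(4*theta) - 1/2 = 3.4477
(For comparison, the common estimate pi/4 * sqrt(N/k) = 3.9738; the exact maximiser is used here.)
Optimal iterations = 3

3


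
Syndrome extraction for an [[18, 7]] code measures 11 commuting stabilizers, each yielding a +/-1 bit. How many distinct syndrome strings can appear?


Each stabilizer generator gives a binary (+1 or -1) measurement outcome.
With 11 independent generators:
Total syndromes = 2^11
= 2048

2048


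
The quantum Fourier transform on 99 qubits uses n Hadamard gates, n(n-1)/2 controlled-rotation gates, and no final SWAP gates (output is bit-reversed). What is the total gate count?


Hadamard gates: 99
Controlled rotations: n*(n-1)/2 = 99*98/2 = 4851
SWAP gates: 0 (omitted)
Total = 99 + 4851
= 4950

4950


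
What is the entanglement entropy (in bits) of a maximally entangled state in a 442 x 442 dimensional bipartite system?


For a maximally entangled state in d x d:
S = log2(d) = log2(442)
= 8.7879

8.7879


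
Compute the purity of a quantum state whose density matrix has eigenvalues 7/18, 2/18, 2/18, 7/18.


tr(rho^2) = sum of eigenvalues squared
= (7/18)^2 + (2/18)^2 + (2/18)^2 + (7/18)^2
= (49 + 4 + 4 + 49) / 324
= 106/324
= 0.3272

0.3272


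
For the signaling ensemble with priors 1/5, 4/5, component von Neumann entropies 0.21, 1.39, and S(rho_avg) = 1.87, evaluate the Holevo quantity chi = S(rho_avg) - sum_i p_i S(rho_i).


chi = S(rho) - sum_i p_i * S(rho_i)
Weighted entropy = 1/5 * 0.21 + 4/5 * 1.39
= 1.1540
chi = 1.87 - 1.1540
= 0.7160

0.7160


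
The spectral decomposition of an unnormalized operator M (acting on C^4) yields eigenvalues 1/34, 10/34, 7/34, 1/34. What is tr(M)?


tr(M) = sum of eigenvalues
= 1/34 + 10/34 + 7/34 + 1/34
= 19/34
= 0.5588

0.5588


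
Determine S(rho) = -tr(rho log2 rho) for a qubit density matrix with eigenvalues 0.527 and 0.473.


S = -p*log2(p) - (1-p)*log2(1-p)
p = 0.5270, 1-p = 0.4730
= -0.5270 * log2(0.5270) - 0.4730 * log2(0.4730)
= -(-0.4870) - (-0.5109)
= 0.9979

0.9979


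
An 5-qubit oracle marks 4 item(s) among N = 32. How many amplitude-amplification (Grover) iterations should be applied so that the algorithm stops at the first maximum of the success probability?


After j Grover iterations the success probability is P(j) = sin^2((2j+1)*theta), where sin(theta) = sqrt(k/N).
N = 2^5 = 32, k = 4
sin(theta) = sqrt(k/N) = 0.3535533906
theta = arcsin(sqrt(k/N)) = 0.3613671239 rad
P(j) reaches its first maximum when (2j+1)*theta is as close as possible to pi/2, i.e. j = round(pi/(4*theta) - 1/2).
pi/(4*theta) - 1/2 = 1.6734
(For comparison, the common estimate pi/4 * sqrt(N/k) = 2.2214; the exact maximiser is used here.)
Optimal iterations = 2

2


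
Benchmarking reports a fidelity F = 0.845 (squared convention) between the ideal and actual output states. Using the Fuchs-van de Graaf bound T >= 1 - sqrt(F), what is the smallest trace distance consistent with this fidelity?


Fuchs-van de Graaf (squared-fidelity convention): 1 - sqrt(F) <= T <= sqrt(1 - F).
Lower bound: T >= 1 - sqrt(F)
sqrt(F) = sqrt(0.845) = 0.9192
T >= 1 - 0.9192
T >= 0.0808

0.0808


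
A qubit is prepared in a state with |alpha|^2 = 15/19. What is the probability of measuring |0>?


|alpha|^2 = 15/19 = 0.7895
|beta|^2 = 1 - 15/19 = 4/19 = 0.2105
P(|0>) = |alpha|^2 = 0.7895

0.7895


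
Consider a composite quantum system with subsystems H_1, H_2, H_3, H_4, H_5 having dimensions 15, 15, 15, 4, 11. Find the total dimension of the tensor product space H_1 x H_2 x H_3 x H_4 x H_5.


dim(H_1 x H_2 x H_3 x H_4 x H_5) = 15 * 15 * 15 * 4 * 11
= 225 * 15 * 4 * 11
= 3375 * 4 * 11
= 13500 * 11
= 148500

148500


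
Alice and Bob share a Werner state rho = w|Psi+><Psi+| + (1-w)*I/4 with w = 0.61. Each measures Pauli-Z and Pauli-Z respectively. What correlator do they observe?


|Psi+> = (|01> + |10>)/sqrt(2)
For the pure Bell state, <Z_A Z_B> = -1 (Bell-state Pauli correlator).
The maximally-mixed part I/4 has tr(I/4 * P tensor P) = 0 for any traceless Pauli P.
So <Z_A Z_B>_rho = w * (-1) + (1 - w) * 0
= 0.61 * (-1)
= -0.6100

-0.6100


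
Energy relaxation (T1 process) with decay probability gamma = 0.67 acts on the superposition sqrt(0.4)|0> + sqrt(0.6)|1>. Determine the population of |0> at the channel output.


For amplitude damping with parameter gamma on state sqrt(a)|0> + sqrt(b)|1>:
alpha^2 = 0.4, beta^2 = 0.6
P(|0>) = alpha^2 + gamma * beta^2
= 0.4 + 0.67 * 0.6
= 0.4 + 0.4020
= 0.8020

0.8020


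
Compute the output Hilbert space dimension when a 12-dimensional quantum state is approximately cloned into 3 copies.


Output space = H^(tensor 3) where dim(H) = 12
dim = 12^3
= 144 (after 2 factors)
= 1728 (after 3 factors)
= 1728

1728


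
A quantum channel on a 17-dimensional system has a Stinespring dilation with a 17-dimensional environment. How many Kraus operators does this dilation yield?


Tracing out the environment in an orthonormal basis {|i>_E} gives Kraus operators K_i = <i|_E U |0>_E.
Number of Kraus operators = dim(H_env) = d_env
= 17

17


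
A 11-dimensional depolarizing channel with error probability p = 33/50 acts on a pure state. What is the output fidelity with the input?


F = (1-p) + p/d
= (1 - 0.6600) + 0.6600/11
= 0.3400 + 0.0600
= 0.4000

0.4000


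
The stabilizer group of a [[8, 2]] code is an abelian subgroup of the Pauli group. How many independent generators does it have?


For an [[n,k]] stabilizer code:
Number of stabilizer generators = n - k
= 8 - 2
= 6

6


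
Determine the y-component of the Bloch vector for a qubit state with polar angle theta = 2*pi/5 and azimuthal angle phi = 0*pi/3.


theta = 1.2566, phi = 0.0000
r_y = sin(theta)*sin(phi) = 0.9511 * 0.0000
r_y = 0.0000

0.0000


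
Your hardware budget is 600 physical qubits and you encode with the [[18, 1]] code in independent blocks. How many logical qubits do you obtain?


Each code block uses 18 physical qubits for 1 logical qubit(s).
Number of complete blocks = floor(600 / 18) = 33
Logical qubits = 33 * 1
= 33

33


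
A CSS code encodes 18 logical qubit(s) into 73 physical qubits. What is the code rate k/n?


Code rate R = k/n
= 18/73
= 0.2466

0.2466


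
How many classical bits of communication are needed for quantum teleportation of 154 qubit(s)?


Quantum teleportation requires 2 classical bits per qubit teleported.
154 qubit(s) -> 2 * 154 = 308 classical bits

308


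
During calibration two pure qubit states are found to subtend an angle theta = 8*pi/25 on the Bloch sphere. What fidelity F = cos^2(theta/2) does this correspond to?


For states separated by angle theta on Bloch sphere:
F = cos^2(theta/2)
theta = 8*pi/25 = 1.0053
theta/2 = 0.5027
cos(theta/2) = 0.8763
F = 0.7679

0.7679


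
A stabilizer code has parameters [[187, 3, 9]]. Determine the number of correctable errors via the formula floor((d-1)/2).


Code parameters: [[187, 3, 9]], distance d = 9.
Number of correctable errors = floor((d-1)/2)
= floor((9 - 1)/2)
= floor(8/2)
= 4

4


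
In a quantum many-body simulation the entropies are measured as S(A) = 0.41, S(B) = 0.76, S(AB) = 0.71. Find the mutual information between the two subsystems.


I(A:B) = S(A) + S(B) - S(AB)
= 0.41 + 0.76 - 0.71
= 0.4600

0.4600


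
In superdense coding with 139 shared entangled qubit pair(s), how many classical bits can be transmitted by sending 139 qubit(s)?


Superdense coding allows 2 classical bits per shared entangled pair.
139 pair(s) -> 2 * 139 = 278 classical bits

278


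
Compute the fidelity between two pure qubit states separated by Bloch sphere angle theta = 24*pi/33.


For states separated by angle theta on Bloch sphere:
F = cos^2(theta/2)
theta = 24*pi/33 = 2.2848
theta/2 = 1.1424
cos(theta/2) = 0.4154
F = 0.1726

0.1726


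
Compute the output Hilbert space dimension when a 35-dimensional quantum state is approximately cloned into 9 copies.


Output space = H^(tensor 9) where dim(H) = 35
dim = 35^9
= 1225 (after 2 factors)
= 42875 (after 3 factors)
= 1500625 (after 4 factors)
= 52521875 (after 5 factors)
= 1838265625 (after 6 factors)
= 64339296875 (after 7 factors)
= 2251875390625 (after 8 factors)
= 78815638671875 (after 9 factors)
= 78815638671875

78815638671875


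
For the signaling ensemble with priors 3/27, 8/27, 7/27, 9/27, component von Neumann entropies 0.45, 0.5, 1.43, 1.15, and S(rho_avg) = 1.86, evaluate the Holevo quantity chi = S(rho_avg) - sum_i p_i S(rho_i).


chi = S(rho) - sum_i p_i * S(rho_i)
Weighted entropy = 3/27 * 0.45 + 8/27 * 0.5 + 7/27 * 1.43 + 9/27 * 1.15
= 0.9522
chi = 1.86 - 0.9522
= 0.9078

0.9078


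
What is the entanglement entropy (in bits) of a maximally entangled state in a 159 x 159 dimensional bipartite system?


For a maximally entangled state in d x d:
S = log2(d) = log2(159)
= 7.3129

7.3129


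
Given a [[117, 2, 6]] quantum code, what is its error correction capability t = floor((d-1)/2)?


Code parameters: [[117, 2, 6]], distance d = 6.
Number of correctable errors = floor((d-1)/2)
= floor((6 - 1)/2)
= floor(5/2)
= 2

2


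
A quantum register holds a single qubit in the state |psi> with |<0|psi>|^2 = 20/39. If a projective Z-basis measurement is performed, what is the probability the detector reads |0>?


|alpha|^2 = 20/39 = 0.5128
|beta|^2 = 1 - 20/39 = 19/39 = 0.4872
P(|0>) = |alpha|^2 = 0.5128

0.5128


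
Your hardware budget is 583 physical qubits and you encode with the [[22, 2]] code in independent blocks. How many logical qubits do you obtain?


Each code block uses 22 physical qubits for 2 logical qubit(s).
Number of complete blocks = floor(583 / 22) = 26
Logical qubits = 26 * 2
= 52

52


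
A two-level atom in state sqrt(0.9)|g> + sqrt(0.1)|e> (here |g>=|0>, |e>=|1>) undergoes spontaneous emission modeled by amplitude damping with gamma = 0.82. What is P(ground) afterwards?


For amplitude damping with parameter gamma on state sqrt(a)|0> + sqrt(b)|1>:
alpha^2 = 0.9, beta^2 = 0.1
P(|0>) = alpha^2 + gamma * beta^2
= 0.9 + 0.82 * 0.1
= 0.9 + 0.0820
= 0.9820

0.9820


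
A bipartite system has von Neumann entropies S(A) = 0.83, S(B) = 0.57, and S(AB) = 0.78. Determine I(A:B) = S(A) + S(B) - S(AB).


I(A:B) = S(A) + S(B) - S(AB)
= 0.83 + 0.57 - 0.78
= 0.6200

0.6200


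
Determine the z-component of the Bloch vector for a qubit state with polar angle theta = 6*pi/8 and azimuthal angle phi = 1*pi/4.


theta = 2.3562, phi = 0.7854
r_z = cos(theta) = -0.7071

-0.7071


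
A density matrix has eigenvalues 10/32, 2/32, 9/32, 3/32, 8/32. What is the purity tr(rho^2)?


tr(rho^2) = sum of eigenvalues squared
= (10/32)^2 + (2/32)^2 + (9/32)^2 + (3/32)^2 + (8/32)^2
= (100 + 4 + 81 + 9 + 64) / 1024
= 258/1024
= 0.2520

0.2520


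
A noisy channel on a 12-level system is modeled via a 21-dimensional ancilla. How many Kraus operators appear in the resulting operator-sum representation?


Tracing out the environment in an orthonormal basis {|i>_E} gives Kraus operators K_i = <i|_E U |0>_E.
Number of Kraus operators = dim(H_env) = d_env
= 21

21


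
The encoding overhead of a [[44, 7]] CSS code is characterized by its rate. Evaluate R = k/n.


Code rate R = k/n
= 7/44
= 0.1591

0.1591


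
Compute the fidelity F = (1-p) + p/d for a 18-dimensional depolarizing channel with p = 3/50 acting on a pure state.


F = (1-p) + p/d
= (1 - 0.0600) + 0.0600/18
= 0.9400 + 0.0033
= 0.9433

0.9433


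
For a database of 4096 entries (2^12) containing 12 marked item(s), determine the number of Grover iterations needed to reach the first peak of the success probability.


After j Grover iterations the success probability is P(j) = sin^2((2j+1)*theta), where sin(theta) = sqrt(k/N).
N = 2^12 = 4096, k = 12
sin(theta) = sqrt(k/N) = 0.05412658774
theta = arcsin(sqrt(k/N)) = 0.05415305164 rad
P(j) reaches its first maximum when (2j+1)*theta is as close as possible to pi/2, i.e. j = round(pi/(4*theta) - 1/2).
pi/(4*theta) - 1/2 = 14.0033
(For comparison, the common estimate pi/4 * sqrt(N/k) = 14.5104; the exact maximiser is used here.)
Optimal iterations = 14

14


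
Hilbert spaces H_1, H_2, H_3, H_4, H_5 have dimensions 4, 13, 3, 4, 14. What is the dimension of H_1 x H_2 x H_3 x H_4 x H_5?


dim(H_1 x H_2 x H_3 x H_4 x H_5) = 4 * 13 * 3 * 4 * 14
= 52 * 3 * 4 * 14
= 156 * 4 * 14
= 624 * 14
= 8736

8736


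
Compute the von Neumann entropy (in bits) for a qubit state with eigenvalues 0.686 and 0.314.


S = -p*log2(p) - (1-p)*log2(1-p)
p = 0.6860, 1-p = 0.3140
= -0.6860 * log2(0.6860) - 0.3140 * log2(0.3140)
= -(-0.3730) - (-0.5247)
= 0.8977

0.8977


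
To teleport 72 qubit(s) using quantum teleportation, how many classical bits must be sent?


Quantum teleportation requires 2 classical bits per qubit teleported.
72 qubit(s) -> 2 * 72 = 144 classical bits

144


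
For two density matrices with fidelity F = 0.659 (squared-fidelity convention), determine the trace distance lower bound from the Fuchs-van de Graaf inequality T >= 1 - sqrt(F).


Fuchs-van de Graaf (squared-fidelity convention): 1 - sqrt(F) <= T <= sqrt(1 - F).
Lower bound: T >= 1 - sqrt(F)
sqrt(F) = sqrt(0.659) = 0.8118
T >= 1 - 0.8118
T >= 0.1882

0.1882


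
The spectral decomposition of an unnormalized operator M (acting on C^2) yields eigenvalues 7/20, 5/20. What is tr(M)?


tr(M) = sum of eigenvalues
= 7/20 + 5/20
= 12/20
= 0.6000

0.6000


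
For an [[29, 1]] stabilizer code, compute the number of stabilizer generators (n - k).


For an [[n,k]] stabilizer code:
Number of stabilizer generators = n - k
= 29 - 1
= 28

28


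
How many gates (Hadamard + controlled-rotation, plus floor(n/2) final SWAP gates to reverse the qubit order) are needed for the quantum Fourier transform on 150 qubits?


Hadamard gates: 150
Controlled rotations: n*(n-1)/2 = 150*149/2 = 11175
SWAP gates: floor(n/2) = floor(150/2) = 75
Total = 150 + 11175 + 75
= 11400

11400


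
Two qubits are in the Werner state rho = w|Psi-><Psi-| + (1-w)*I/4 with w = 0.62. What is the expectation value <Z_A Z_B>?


|Psi-> = (|01> - |10>)/sqrt(2)
For the pure Bell state, <Z_A Z_B> = -1 (Bell-state Pauli correlator).
The maximally-mixed part I/4 has tr(I/4 * P tensor P) = 0 for any traceless Pauli P.
So <Z_A Z_B>_rho = w * (-1) + (1 - w) * 0
= 0.62 * (-1)
= -0.6200

-0.6200


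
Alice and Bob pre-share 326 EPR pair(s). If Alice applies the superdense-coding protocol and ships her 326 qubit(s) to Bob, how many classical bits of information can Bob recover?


Superdense coding allows 2 classical bits per shared entangled pair.
326 pair(s) -> 2 * 326 = 652 classical bits

652


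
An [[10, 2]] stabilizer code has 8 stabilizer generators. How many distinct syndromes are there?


Each stabilizer generator gives a binary (+1 or -1) measurement outcome.
With 8 independent generators:
Total syndromes = 2^8
= 256

256


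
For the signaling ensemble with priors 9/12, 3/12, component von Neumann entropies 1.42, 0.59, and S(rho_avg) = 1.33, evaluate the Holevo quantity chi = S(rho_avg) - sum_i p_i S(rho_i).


chi = S(rho) - sum_i p_i * S(rho_i)
Weighted entropy = 9/12 * 1.42 + 3/12 * 0.59
= 1.2125
chi = 1.33 - 1.2125
= 0.1175

0.1175


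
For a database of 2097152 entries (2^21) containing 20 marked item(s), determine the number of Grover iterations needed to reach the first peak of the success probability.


After j Grover iterations the success probability is P(j) = sin^2((2j+1)*theta), where sin(theta) = sqrt(k/N).
N = 2^21 = 2097152, k = 20
sin(theta) = sqrt(k/N) = 0.003088161778
theta = arcsin(sqrt(k/N)) = 0.003088166686 rad
P(j) reaches its first maximum when (2j+1)*theta is as close as possible to pi/2, i.e. j = round(pi/(4*theta) - 1/2).
pi/(4*theta) - 1/2 = 253.8251
(For comparison, the common estimate pi/4 * sqrt(N/k) = 254.3255; the exact maximiser is used here.)
Optimal iterations = 254

254


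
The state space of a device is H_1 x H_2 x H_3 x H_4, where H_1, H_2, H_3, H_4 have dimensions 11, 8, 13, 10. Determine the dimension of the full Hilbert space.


dim(H_1 x H_2 x H_3 x H_4) = 11 * 8 * 13 * 10
= 88 * 13 * 10
= 1144 * 10
= 11440

11440


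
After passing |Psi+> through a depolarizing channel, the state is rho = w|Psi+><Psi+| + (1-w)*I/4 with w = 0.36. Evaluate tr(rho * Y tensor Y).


|Psi+> = (|01> + |10>)/sqrt(2)
For the pure Bell state, <Y_A Y_B> = +1 (Bell-state Pauli correlator).
The maximally-mixed part I/4 has tr(I/4 * P tensor P) = 0 for any traceless Pauli P.
So <Y_A Y_B>_rho = w * (+1) + (1 - w) * 0
= 0.36 * (+1)
= 0.3600

0.3600


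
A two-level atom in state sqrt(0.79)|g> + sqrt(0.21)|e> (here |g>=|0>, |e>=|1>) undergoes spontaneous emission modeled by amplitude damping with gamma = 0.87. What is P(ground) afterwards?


For amplitude damping with parameter gamma on state sqrt(a)|0> + sqrt(b)|1>:
alpha^2 = 0.79, beta^2 = 0.21
P(|0>) = alpha^2 + gamma * beta^2
= 0.79 + 0.87 * 0.21
= 0.79 + 0.1827
= 0.9727

0.9727


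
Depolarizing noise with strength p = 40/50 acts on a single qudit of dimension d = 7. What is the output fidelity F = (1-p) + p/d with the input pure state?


F = (1-p) + p/d
= (1 - 0.8000) + 0.8000/7
= 0.2000 + 0.1143
= 0.3143

0.3143


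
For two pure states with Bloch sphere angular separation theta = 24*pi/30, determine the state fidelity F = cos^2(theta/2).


For states separated by angle theta on Bloch sphere:
F = cos^2(theta/2)
theta = 24*pi/30 = 2.5133
theta/2 = 1.2566
cos(theta/2) = 0.3090
F = 0.0955

0.0955


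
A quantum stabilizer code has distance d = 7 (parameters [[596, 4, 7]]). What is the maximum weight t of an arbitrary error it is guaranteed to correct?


Code parameters: [[596, 4, 7]], distance d = 7.
Number of correctable errors = floor((d-1)/2)
= floor((7 - 1)/2)
= floor(6/2)
= 3

3


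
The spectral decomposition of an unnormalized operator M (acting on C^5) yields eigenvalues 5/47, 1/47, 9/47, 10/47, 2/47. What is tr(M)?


tr(M) = sum of eigenvalues
= 5/47 + 1/47 + 9/47 + 10/47 + 2/47
= 27/47
= 0.5745

0.5745


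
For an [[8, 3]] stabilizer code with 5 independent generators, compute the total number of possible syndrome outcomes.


Each stabilizer generator gives a binary (+1 or -1) measurement outcome.
With 5 independent generators:
Total syndromes = 2^5
= 32

32


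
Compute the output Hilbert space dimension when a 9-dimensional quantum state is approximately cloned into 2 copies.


Output space = H^(tensor 2) where dim(H) = 9
dim = 9^2
= 81

81


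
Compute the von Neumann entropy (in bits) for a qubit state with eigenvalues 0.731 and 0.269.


S = -p*log2(p) - (1-p)*log2(1-p)
p = 0.7310, 1-p = 0.2690
= -0.7310 * log2(0.7310) - 0.2690 * log2(0.2690)
= -(-0.3305) - (-0.5096)
= 0.8400

0.8400


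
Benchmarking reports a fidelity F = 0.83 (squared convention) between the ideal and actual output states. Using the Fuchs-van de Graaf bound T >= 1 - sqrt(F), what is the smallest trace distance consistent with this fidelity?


Fuchs-van de Graaf (squared-fidelity convention): 1 - sqrt(F) <= T <= sqrt(1 - F).
Lower bound: T >= 1 - sqrt(F)
sqrt(F) = sqrt(0.83) = 0.9110
T >= 1 - 0.9110
T >= 0.0890

0.0890


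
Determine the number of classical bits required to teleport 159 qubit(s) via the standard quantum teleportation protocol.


Quantum teleportation requires 2 classical bits per qubit teleported.
159 qubit(s) -> 2 * 159 = 318 classical bits

318


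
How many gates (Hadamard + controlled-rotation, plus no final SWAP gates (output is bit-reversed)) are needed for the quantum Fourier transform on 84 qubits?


Hadamard gates: 84
Controlled rotations: n*(n-1)/2 = 84*83/2 = 3486
SWAP gates: 0 (omitted)
Total = 84 + 3486
= 3570

3570


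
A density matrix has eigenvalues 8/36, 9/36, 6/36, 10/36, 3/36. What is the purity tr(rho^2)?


tr(rho^2) = sum of eigenvalues squared
= (8/36)^2 + (9/36)^2 + (6/36)^2 + (10/36)^2 + (3/36)^2
= (64 + 81 + 36 + 100 + 9) / 1296
= 290/1296
= 0.2238

0.2238


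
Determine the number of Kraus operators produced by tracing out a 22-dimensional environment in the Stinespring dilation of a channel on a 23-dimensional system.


Tracing out the environment in an orthonormal basis {|i>_E} gives Kraus operators K_i = <i|_E U |0>_E.
Number of Kraus operators = dim(H_env) = d_env
= 22

22


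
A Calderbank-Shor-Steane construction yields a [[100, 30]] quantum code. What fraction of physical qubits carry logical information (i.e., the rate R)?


Code rate R = k/n
= 30/100
= 0.3000

0.3000


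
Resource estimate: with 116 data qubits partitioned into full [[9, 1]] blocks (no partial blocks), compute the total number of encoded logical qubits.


Each code block uses 9 physical qubits for 1 logical qubit(s).
Number of complete blocks = floor(116 / 9) = 12
Logical qubits = 12 * 1
= 12

12


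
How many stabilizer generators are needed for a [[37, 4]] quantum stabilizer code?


For an [[n,k]] stabilizer code:
Number of stabilizer generators = n - k
= 37 - 4
= 33

33


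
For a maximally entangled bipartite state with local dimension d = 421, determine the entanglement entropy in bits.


For a maximally entangled state in d x d:
S = log2(d) = log2(421)
= 8.7177

8.7177


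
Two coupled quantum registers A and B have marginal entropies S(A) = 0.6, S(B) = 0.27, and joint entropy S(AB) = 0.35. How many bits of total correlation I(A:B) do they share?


I(A:B) = S(A) + S(B) - S(AB)
= 0.6 + 0.27 - 0.35
= 0.5200

0.5200


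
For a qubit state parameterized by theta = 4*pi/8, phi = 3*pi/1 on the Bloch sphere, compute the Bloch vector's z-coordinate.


theta = 1.5708, phi = 9.4248
r_z = cos(theta) = 0.0000

0.0000


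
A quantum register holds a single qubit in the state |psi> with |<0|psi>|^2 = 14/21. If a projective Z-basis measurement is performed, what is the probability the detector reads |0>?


|alpha|^2 = 14/21 = 0.6667
|beta|^2 = 1 - 14/21 = 7/21 = 0.3333
P(|0>) = |alpha|^2 = 0.6667

0.6667


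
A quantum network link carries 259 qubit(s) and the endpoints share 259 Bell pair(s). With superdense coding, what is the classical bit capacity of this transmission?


Superdense coding allows 2 classical bits per shared entangled pair.
259 pair(s) -> 2 * 259 = 518 classical bits

518


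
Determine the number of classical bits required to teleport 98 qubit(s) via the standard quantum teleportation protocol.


Quantum teleportation requires 2 classical bits per qubit teleported.
98 qubit(s) -> 2 * 98 = 196 classical bits

196


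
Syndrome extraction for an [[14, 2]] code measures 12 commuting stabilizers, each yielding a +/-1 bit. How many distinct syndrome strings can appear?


Each stabilizer generator gives a binary (+1 or -1) measurement outcome.
With 12 independent generators:
Total syndromes = 2^12
= 4096

4096


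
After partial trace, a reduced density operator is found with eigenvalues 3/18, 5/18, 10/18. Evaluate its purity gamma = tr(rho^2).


tr(rho^2) = sum of eigenvalues squared
= (3/18)^2 + (5/18)^2 + (10/18)^2
= (9 + 25 + 100) / 324
= 134/324
= 0.4136

0.4136


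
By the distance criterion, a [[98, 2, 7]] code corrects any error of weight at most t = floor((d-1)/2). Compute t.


Code parameters: [[98, 2, 7]], distance d = 7.
Number of correctable errors = floor((d-1)/2)
= floor((7 - 1)/2)
= floor(6/2)
= 3

3


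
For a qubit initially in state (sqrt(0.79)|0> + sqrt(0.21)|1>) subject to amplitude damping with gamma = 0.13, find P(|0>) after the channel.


For amplitude damping with parameter gamma on state sqrt(a)|0> + sqrt(b)|1>:
alpha^2 = 0.79, beta^2 = 0.21
P(|0>) = alpha^2 + gamma * beta^2
= 0.79 + 0.13 * 0.21
= 0.79 + 0.0273
= 0.8173

0.8173


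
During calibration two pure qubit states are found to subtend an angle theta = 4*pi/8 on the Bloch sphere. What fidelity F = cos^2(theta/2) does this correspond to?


For states separated by angle theta on Bloch sphere:
F = cos^2(theta/2)
theta = 4*pi/8 = 1.5708
theta/2 = 0.7854
cos(theta/2) = 0.7071
F = 0.5000

0.5000


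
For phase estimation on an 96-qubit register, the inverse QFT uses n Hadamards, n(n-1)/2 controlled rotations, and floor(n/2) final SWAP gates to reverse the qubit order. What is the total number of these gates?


Hadamard gates: 96
Controlled rotations: n*(n-1)/2 = 96*95/2 = 4560
SWAP gates: floor(n/2) = floor(96/2) = 48
Total = 96 + 4560 + 48
= 4704

4704


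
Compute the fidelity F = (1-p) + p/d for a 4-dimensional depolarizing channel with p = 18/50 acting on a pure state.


F = (1-p) + p/d
= (1 - 0.3600) + 0.3600/4
= 0.6400 + 0.0900
= 0.7300

0.7300


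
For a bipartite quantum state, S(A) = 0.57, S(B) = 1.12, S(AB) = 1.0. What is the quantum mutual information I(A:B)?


I(A:B) = S(A) + S(B) - S(AB)
= 0.57 + 1.12 - 1.0
= 0.6900

0.6900


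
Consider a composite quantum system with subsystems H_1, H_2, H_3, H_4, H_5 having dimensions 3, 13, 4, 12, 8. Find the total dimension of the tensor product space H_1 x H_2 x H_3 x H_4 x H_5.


dim(H_1 x H_2 x H_3 x H_4 x H_5) = 3 * 13 * 4 * 12 * 8
= 39 * 4 * 12 * 8
= 156 * 12 * 8
= 1872 * 8
= 14976

14976


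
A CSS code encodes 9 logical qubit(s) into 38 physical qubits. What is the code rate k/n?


Code rate R = k/n
= 9/38
= 0.2368

0.2368


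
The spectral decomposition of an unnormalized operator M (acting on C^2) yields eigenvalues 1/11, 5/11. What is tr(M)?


tr(M) = sum of eigenvalues
= 1/11 + 5/11
= 6/11
= 0.5455

0.5455


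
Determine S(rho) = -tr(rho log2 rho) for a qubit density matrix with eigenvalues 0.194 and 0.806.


S = -p*log2(p) - (1-p)*log2(1-p)
p = 0.1940, 1-p = 0.8060
= -0.1940 * log2(0.1940) - 0.8060 * log2(0.8060)
= -(-0.4590) - (-0.2508)
= 0.7098

0.7098


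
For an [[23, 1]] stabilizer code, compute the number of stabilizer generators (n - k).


For an [[n,k]] stabilizer code:
Number of stabilizer generators = n - k
= 23 - 1
= 22

22


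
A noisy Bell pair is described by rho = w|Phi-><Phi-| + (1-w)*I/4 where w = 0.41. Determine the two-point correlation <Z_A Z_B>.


|Phi-> = (|00> - |11>)/sqrt(2)
For the pure Bell state, <Z_A Z_B> = +1 (Bell-state Pauli correlator).
The maximally-mixed part I/4 has tr(I/4 * P tensor P) = 0 for any traceless Pauli P.
So <Z_A Z_B>_rho = w * (+1) + (1 - w) * 0
= 0.41 * (+1)
= 0.4100

0.4100


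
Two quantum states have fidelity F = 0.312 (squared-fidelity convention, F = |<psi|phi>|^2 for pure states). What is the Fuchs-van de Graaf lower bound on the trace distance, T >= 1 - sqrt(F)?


Fuchs-van de Graaf (squared-fidelity convention): 1 - sqrt(F) <= T <= sqrt(1 - F).
Lower bound: T >= 1 - sqrt(F)
sqrt(F) = sqrt(0.312) = 0.5586
T >= 1 - 0.5586
T >= 0.4414

0.4414


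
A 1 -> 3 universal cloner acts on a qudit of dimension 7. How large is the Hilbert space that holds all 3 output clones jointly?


Output space = H^(tensor 3) where dim(H) = 7
dim = 7^3
= 49 (after 2 factors)
= 343 (after 3 factors)
= 343

343


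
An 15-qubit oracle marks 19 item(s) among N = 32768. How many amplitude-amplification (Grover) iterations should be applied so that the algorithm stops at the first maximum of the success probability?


After j Grover iterations the success probability is P(j) = sin^2((2j+1)*theta), where sin(theta) = sqrt(k/N).
N = 2^15 = 32768, k = 19
sin(theta) = sqrt(k/N) = 0.0240797422
theta = arcsin(sqrt(k/N)) = 0.02408206985 rad
P(j) reaches its first maximum when (2j+1)*theta is as close as possible to pi/2, i.e. j = round(pi/(4*theta) - 1/2).
pi/(4*theta) - 1/2 = 32.1134
(For comparison, the common estimate pi/4 * sqrt(N/k) = 32.6166; the exact maximiser is used here.)
Optimal iterations = 32

32


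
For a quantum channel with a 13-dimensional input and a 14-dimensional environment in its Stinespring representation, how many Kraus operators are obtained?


Tracing out the environment in an orthonormal basis {|i>_E} gives Kraus operators K_i = <i|_E U |0>_E.
Number of Kraus operators = dim(H_env) = d_env
= 14

14


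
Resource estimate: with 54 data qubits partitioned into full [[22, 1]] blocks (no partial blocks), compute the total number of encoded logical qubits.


Each code block uses 22 physical qubits for 1 logical qubit(s).
Number of complete blocks = floor(54 / 22) = 2
Logical qubits = 2 * 1
= 2

2


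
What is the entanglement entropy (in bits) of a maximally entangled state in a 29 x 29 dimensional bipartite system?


For a maximally entangled state in d x d:
S = log2(d) = log2(29)
= 4.8580

4.8580


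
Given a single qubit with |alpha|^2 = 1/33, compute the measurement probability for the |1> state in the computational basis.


|alpha|^2 = 1/33 = 0.0303
|beta|^2 = 1 - 1/33 = 32/33 = 0.9697
P(|1>) = |beta|^2 = 0.9697

0.9697


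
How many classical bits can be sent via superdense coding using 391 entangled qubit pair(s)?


Superdense coding allows 2 classical bits per shared entangled pair.
391 pair(s) -> 2 * 391 = 782 classical bits

782


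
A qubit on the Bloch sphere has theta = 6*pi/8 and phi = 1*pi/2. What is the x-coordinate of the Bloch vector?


theta = 2.3562, phi = 1.5708
r_x = sin(theta)*cos(phi) = 0.7071 * 0.0000
r_x = 0.0000

0.0000


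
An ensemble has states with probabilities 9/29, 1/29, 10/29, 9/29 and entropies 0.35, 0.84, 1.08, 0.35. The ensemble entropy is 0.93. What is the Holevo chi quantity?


chi = S(rho) - sum_i p_i * S(rho_i)
Weighted entropy = 9/29 * 0.35 + 1/29 * 0.84 + 10/29 * 1.08 + 9/29 * 0.35
= 0.6186
chi = 0.93 - 0.6186
= 0.3114

0.3114


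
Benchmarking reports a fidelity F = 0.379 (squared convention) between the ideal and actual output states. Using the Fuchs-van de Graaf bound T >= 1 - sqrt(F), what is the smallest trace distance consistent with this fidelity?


Fuchs-van de Graaf (squared-fidelity convention): 1 - sqrt(F) <= T <= sqrt(1 - F).
Lower bound: T >= 1 - sqrt(F)
sqrt(F) = sqrt(0.379) = 0.6156
T >= 1 - 0.6156
T >= 0.3844

0.3844


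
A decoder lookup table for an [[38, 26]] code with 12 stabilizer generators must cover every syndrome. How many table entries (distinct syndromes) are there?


Each stabilizer generator gives a binary (+1 or -1) measurement outcome.
With 12 independent generators:
Total syndromes = 2^12
= 4096

4096


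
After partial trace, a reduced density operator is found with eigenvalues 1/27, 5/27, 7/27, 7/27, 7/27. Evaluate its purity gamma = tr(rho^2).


tr(rho^2) = sum of eigenvalues squared
= (1/27)^2 + (5/27)^2 + (7/27)^2 + (7/27)^2 + (7/27)^2
= (1 + 25 + 49 + 49 + 49) / 729
= 173/729
= 0.2373

0.2373


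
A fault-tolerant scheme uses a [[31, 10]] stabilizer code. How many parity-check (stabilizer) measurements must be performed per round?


For an [[n,k]] stabilizer code:
Number of stabilizer generators = n - k
= 31 - 10
= 21

21


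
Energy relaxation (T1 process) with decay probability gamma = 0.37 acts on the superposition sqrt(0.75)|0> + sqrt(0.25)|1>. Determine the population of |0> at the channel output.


For amplitude damping with parameter gamma on state sqrt(a)|0> + sqrt(b)|1>:
alpha^2 = 0.75, beta^2 = 0.25
P(|0>) = alpha^2 + gamma * beta^2
= 0.75 + 0.37 * 0.25
= 0.75 + 0.0925
= 0.8425

0.8425


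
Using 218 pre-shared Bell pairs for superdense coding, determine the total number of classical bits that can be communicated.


Superdense coding allows 2 classical bits per shared entangled pair.
218 pair(s) -> 2 * 218 = 436 classical bits

436


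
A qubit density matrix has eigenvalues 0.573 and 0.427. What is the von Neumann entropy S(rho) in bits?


S = -p*log2(p) - (1-p)*log2(1-p)
p = 0.5730, 1-p = 0.4270
= -0.5730 * log2(0.5730) - 0.4270 * log2(0.4270)
= -(-0.4603) - (-0.5242)
= 0.9846

0.9846


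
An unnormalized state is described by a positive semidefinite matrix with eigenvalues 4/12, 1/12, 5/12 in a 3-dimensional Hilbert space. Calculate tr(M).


tr(M) = sum of eigenvalues
= 4/12 + 1/12 + 5/12
= 10/12
= 0.8333

0.8333


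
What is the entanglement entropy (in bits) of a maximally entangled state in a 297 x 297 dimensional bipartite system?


For a maximally entangled state in d x d:
S = log2(d) = log2(297)
= 8.2143

8.2143


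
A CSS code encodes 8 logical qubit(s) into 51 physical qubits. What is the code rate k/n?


Code rate R = k/n
= 8/51
= 0.1569

0.1569


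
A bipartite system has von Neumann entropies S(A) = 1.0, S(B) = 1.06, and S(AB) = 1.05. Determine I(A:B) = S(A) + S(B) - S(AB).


I(A:B) = S(A) + S(B) - S(AB)
= 1.0 + 1.06 - 1.05
= 1.0100

1.0100


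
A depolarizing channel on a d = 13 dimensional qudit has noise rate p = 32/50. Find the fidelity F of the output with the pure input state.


F = (1-p) + p/d
= (1 - 0.6400) + 0.6400/13
= 0.3600 + 0.0492
= 0.4092

0.4092


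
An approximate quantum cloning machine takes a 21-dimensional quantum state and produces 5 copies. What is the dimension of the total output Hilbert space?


Output space = H^(tensor 5) where dim(H) = 21
dim = 21^5
= 441 (after 2 factors)
= 9261 (after 3 factors)
= 194481 (after 4 factors)
= 4084101 (after 5 factors)
= 4084101

4084101


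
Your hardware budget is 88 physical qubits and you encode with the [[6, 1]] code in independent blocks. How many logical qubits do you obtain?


Each code block uses 6 physical qubits for 1 logical qubit(s).
Number of complete blocks = floor(88 / 6) = 14
Logical qubits = 14 * 1
= 14

14


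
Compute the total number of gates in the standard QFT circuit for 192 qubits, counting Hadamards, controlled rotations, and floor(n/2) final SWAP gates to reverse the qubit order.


Hadamard gates: 192
Controlled rotations: n*(n-1)/2 = 192*191/2 = 18336
SWAP gates: floor(n/2) = floor(192/2) = 96
Total = 192 + 18336 + 96
= 18624

18624


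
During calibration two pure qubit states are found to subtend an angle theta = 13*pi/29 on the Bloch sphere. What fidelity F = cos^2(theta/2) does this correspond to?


For states separated by angle theta on Bloch sphere:
F = cos^2(theta/2)
theta = 13*pi/29 = 1.4083
theta/2 = 0.7042
cos(theta/2) = 0.7622
F = 0.5809

0.5809


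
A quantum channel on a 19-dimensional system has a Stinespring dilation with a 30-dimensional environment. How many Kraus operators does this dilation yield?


Tracing out the environment in an orthonormal basis {|i>_E} gives Kraus operators K_i = <i|_E U |0>_E.
Number of Kraus operators = dim(H_env) = d_env
= 30

30


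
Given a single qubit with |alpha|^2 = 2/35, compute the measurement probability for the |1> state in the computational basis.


|alpha|^2 = 2/35 = 0.0571
|beta|^2 = 1 - 2/35 = 33/35 = 0.9429
P(|1>) = |beta|^2 = 0.9429

0.9429


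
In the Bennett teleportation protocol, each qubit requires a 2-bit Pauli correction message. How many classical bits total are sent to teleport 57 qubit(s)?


Quantum teleportation requires 2 classical bits per qubit teleported.
57 qubit(s) -> 2 * 57 = 114 classical bits

114


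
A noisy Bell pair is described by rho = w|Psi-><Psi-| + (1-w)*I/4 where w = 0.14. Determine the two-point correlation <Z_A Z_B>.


|Psi-> = (|01> - |10>)/sqrt(2)
For the pure Bell state, <Z_A Z_B> = -1 (Bell-state Pauli correlator).
The maximally-mixed part I/4 has tr(I/4 * P tensor P) = 0 for any traceless Pauli P.
So <Z_A Z_B>_rho = w * (-1) + (1 - w) * 0
= 0.14 * (-1)
= -0.1400

-0.1400


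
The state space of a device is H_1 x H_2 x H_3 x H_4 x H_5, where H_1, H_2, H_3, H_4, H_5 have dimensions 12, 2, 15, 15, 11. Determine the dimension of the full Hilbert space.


dim(H_1 x H_2 x H_3 x H_4 x H_5) = 12 * 2 * 15 * 15 * 11
= 24 * 15 * 15 * 11
= 360 * 15 * 11
= 5400 * 11
= 59400

59400


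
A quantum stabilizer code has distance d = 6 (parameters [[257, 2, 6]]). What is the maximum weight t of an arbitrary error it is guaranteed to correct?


Code parameters: [[257, 2, 6]], distance d = 6.
Number of correctable errors = floor((d-1)/2)
= floor((6 - 1)/2)
= floor(5/2)
= 2

2


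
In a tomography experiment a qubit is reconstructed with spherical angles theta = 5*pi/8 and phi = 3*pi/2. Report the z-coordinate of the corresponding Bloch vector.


theta = 1.9635, phi = 4.7124
r_z = cos(theta) = -0.3827

-0.3827
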